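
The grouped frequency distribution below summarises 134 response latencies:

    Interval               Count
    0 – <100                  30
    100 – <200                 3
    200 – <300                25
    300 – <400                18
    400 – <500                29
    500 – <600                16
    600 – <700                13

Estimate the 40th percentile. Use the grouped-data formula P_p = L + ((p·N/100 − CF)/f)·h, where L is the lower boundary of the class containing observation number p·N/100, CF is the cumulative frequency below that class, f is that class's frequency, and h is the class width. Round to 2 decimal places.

282.40

N = 134; target position k = 40/100 · 134 = 53.6.
Cumulative frequencies: 30, 33, 58, 76, 105, 121, 134.
Observation 53.6 falls in the class 200 – <300.
L = 200, CF = 33, f = 25, h = 100.
P40 = 200 + ((53.6 − 33)/25)·100 = 200 + 82.4 = 282.4.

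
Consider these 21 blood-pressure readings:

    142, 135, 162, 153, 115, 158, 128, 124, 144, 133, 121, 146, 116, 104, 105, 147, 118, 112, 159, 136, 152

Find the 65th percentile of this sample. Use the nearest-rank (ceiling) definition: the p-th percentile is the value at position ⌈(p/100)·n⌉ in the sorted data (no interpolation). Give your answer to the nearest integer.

Sorted: 104, 105, 112, 115, 116, 118, 121, 124, 128, 133, 135, 136, 142, 144, 146, 147, 152, 153, 158, 159, 162.
n = 21.
Position = ⌈65/100 · 21⌉ = ⌈13.65⌉ = 14.
The value at rank 14 is 144.

144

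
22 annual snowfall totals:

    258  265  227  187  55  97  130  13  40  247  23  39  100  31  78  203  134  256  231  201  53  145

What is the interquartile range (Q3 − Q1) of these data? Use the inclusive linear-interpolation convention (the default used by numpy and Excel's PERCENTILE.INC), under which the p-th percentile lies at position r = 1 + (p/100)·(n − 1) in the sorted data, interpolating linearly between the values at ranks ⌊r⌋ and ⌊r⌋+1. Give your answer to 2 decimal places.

167.50

Sorted: 13, 23, 31, 39, 40, 53, 55, 78, 97, 100, 130, 134, 145, 187, 201, 203, 227, 231, 247, 256, 258, 265.
n = 22.
P25: r = 6.25; ranks 6–7 are 53, 55; interpolating gives 53.5.
P75: r = 16.75; ranks 16–17 are 203, 227; interpolating gives 221.
Difference: 221 − 53.5 = 167.5.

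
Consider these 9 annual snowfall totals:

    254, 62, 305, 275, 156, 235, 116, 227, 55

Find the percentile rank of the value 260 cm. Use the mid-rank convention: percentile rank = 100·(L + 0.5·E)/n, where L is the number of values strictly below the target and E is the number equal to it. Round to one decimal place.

Sorted: 55, 62, 116, 156, 227, 235, 254, 275, 305.
Count below 260: L = 7; count equal: E = 0; n = 9.
Percentile rank = 100·(7 + 0.5·0)/9 = 100·7/9 = 77.78.

77.8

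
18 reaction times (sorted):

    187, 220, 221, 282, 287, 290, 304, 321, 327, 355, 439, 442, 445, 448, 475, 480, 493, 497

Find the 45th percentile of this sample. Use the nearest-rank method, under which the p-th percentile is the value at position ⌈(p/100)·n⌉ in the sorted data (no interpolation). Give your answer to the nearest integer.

n = 18.
Position = ⌈45/100 · 18⌉ = ⌈8.1⌉ = 9.
The value at rank 9 is 327.

327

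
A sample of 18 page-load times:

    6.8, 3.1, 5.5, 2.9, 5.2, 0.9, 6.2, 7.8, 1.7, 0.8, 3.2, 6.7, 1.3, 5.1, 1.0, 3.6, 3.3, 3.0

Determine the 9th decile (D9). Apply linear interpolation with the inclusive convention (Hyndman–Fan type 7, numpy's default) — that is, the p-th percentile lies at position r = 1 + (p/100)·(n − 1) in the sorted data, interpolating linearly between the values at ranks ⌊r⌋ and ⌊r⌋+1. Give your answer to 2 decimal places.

6.73

Sorted: 0.8, 0.9, 1.0, 1.3, 1.7, 2.9, 3.0, 3.1, 3.2, 3.3, 3.6, 5.1, 5.2, 5.5, 6.2, 6.7, 6.8, 7.8.
n = 18.
r = 1 + (90/100)·(18 − 1) = 1 + 15.3 = 16.3.
Rank 16 is 6.7 and rank 17 is 6.8.
Interpolate: 6.7 + 0.3·(6.8 − 6.7) = 6.7 + 0.3·0.1 = 6.73.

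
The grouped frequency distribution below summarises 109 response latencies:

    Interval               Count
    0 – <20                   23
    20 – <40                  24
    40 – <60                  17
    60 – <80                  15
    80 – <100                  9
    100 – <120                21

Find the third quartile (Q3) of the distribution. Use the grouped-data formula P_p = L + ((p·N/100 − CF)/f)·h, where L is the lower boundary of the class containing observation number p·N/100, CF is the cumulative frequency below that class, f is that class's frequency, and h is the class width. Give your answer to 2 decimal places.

N = 109; target position k = 75/100 · 109 = 81.75.
Cumulative frequencies: 23, 47, 64, 79, 88, 109.
Observation 81.75 falls in the class 80 – <100.
L = 80, CF = 79, f = 9, h = 20.
P75 = 80 + ((81.75 − 79)/9)·20 = 80 + 6.11111 = 86.1111.

86.11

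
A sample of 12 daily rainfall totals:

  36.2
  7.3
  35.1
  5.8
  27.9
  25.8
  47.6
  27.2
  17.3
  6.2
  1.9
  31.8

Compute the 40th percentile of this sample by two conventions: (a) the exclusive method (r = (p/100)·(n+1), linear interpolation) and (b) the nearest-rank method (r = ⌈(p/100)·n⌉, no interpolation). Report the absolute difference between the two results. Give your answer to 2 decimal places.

Sorted: 1.9, 5.8, 6.2, 7.3, 17.3, 25.8, 27.2, 27.9, 31.8, 35.1, 36.2, 47.6.
n = 12.
(a) r = 5.2; between ranks 5 (17.3) and 6 (25.8): 19.
(b) the nearest-rank method: rank 5 → 17.3.
|19 − 17.3| = 1.7.

1.70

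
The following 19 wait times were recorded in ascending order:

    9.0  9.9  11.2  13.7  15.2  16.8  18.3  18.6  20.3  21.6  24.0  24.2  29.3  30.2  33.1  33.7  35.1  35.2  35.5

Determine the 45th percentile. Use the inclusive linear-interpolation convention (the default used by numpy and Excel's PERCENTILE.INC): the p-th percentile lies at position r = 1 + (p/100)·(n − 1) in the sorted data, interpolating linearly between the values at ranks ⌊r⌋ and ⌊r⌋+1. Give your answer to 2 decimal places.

20.43

n = 19.
r = 1 + (45/100)·(19 − 1) = 1 + 8.1 = 9.1.
Rank 9 is 20.3 and rank 10 is 21.6.
Interpolate: 20.3 + 0.1·(21.6 − 20.3) = 20.3 + 0.1·1.3 = 20.43.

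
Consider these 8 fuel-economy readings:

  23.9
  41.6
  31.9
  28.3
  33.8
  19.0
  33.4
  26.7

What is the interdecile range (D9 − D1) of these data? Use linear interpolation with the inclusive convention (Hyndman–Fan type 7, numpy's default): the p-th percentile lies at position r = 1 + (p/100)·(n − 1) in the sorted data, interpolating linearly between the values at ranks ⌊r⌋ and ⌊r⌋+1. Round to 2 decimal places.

13.71

Sorted: 19.0, 23.9, 26.7, 28.3, 31.9, 33.4, 33.8, 41.6.
n = 8.
P10: r = 1.7; ranks 1–2 are 19.0, 23.9; interpolating gives 22.43.
P90: r = 7.3; ranks 7–8 are 33.8, 41.6; interpolating gives 36.14.
Difference: 36.14 − 22.43 = 13.71.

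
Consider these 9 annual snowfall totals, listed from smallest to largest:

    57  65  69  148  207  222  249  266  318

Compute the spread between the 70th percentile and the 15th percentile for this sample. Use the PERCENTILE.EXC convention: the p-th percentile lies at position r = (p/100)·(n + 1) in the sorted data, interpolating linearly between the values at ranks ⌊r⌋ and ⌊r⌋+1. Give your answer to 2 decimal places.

n = 9.
P15: r = 1.5; ranks 1–2 are 57, 65; interpolating gives 61.
P70: r = 7 (integer) → 249.
Difference: 249 − 61 = 188.

188.00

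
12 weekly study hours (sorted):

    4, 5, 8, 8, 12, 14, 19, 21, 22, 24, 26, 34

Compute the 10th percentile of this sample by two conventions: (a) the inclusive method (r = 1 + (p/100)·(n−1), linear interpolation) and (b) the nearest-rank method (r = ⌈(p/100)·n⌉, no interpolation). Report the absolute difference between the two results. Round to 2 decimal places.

n = 12.
(a) r = 2.1; between ranks 2 (5) and 3 (8): 5.3.
(b) the nearest-rank method: rank 2 → 5.
|5.3 − 5| = 0.3.

0.30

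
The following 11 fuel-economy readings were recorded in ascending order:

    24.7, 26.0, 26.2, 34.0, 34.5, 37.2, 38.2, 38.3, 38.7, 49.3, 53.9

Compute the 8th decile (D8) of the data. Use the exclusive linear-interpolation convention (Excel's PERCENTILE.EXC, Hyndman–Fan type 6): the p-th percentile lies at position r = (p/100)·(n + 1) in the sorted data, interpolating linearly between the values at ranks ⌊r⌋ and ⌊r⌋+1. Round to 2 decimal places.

n = 11.
r = (80/100)·(11 + 1) = 9.6.
Rank 9 is 38.7 and rank 10 is 49.3.
Interpolate: 38.7 + 0.6·(49.3 − 38.7) = 38.7 + 0.6·10.6 = 45.06.

45.06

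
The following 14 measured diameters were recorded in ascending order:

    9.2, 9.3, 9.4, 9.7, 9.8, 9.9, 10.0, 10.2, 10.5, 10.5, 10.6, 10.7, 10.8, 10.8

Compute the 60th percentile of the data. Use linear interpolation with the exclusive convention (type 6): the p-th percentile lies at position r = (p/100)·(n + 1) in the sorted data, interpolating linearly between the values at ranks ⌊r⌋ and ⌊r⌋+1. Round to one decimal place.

10.5

n = 14.
r = (60/100)·(14 + 1) = 9.
r is an integer, so P60 is the value at rank 9: 10.5.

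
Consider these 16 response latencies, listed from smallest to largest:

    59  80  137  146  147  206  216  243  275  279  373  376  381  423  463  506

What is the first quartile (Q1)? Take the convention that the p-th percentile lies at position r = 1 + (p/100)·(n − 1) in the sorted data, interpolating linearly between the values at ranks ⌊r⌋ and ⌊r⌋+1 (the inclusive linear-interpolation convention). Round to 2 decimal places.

n = 16.
r = 1 + (25/100)·(16 − 1) = 1 + 3.75 = 4.75.
Rank 4 is 146 and rank 5 is 147.
Interpolate: 146 + 0.75·(147 − 146) = 146 + 0.75·1 = 146.75.

146.75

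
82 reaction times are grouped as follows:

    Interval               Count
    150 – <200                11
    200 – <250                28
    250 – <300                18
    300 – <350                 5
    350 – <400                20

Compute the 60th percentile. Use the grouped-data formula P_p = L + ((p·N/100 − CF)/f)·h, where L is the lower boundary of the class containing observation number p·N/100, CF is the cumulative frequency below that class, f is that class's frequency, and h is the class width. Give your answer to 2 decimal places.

278.33

N = 82; target position k = 60/100 · 82 = 49.2.
Cumulative frequencies: 11, 39, 57, 62, 82.
Observation 49.2 falls in the class 250 – <300.
L = 250, CF = 39, f = 18, h = 50.
P60 = 250 + ((49.2 − 39)/18)·50 = 250 + 28.3333 = 278.333.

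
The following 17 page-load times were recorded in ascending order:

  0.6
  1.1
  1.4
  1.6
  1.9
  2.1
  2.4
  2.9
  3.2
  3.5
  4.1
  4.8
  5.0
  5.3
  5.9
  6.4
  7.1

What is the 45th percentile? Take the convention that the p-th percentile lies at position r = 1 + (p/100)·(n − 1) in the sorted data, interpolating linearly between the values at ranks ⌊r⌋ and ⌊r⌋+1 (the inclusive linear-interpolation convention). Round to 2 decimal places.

2.96

n = 17.
r = 1 + (45/100)·(17 − 1) = 1 + 7.2 = 8.2.
Rank 8 is 2.9 and rank 9 is 3.2.
Interpolate: 2.9 + 0.2·(3.2 − 2.9) = 2.9 + 0.2·0.3 = 2.96.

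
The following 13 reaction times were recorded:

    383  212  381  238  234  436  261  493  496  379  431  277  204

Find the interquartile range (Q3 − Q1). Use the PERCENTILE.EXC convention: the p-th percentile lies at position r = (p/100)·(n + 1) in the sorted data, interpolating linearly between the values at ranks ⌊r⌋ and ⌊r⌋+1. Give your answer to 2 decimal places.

197.50

Sorted: 204, 212, 234, 238, 261, 277, 379, 381, 383, 431, 436, 493, 496.
n = 13.
P25: r = 3.5; ranks 3–4 are 234, 238; interpolating gives 236.
P75: r = 10.5; ranks 10–11 are 431, 436; interpolating gives 433.5.
Difference: 433.5 − 236 = 197.5.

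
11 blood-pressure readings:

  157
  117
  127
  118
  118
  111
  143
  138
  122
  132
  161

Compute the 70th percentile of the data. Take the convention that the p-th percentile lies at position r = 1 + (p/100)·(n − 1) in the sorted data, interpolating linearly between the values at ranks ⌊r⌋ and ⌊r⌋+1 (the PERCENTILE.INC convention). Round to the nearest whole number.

Sorted: 111, 117, 118, 118, 122, 127, 132, 138, 143, 157, 161.
n = 11.
r = 1 + (70/100)·(11 − 1) = 1 + 7 = 8.
r is an integer, so P70 is the value at rank 8: 138.

138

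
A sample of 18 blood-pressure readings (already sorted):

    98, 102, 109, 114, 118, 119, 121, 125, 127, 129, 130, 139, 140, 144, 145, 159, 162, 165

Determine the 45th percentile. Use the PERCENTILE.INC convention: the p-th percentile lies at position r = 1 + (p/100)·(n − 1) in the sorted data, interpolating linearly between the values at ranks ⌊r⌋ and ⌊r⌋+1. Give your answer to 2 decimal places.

n = 18.
r = 1 + (45/100)·(18 − 1) = 1 + 7.65 = 8.65.
Rank 8 is 125 and rank 9 is 127.
Interpolate: 125 + 0.65·(127 − 125) = 125 + 0.65·2 = 126.3.

126.30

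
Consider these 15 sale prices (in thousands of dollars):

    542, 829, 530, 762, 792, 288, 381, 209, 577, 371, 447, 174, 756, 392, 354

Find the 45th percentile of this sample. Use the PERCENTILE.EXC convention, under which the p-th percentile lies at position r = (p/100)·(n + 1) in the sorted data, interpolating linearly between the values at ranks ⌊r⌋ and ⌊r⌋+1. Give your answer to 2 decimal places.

403.00

Sorted: 174, 209, 288, 354, 371, 381, 392, 447, 530, 542, 577, 756, 762, 792, 829.
n = 15.
r = (45/100)·(15 + 1) = 7.2.
Rank 7 is 392 and rank 8 is 447.
Interpolate: 392 + 0.2·(447 − 392) = 392 + 0.2·55 = 403.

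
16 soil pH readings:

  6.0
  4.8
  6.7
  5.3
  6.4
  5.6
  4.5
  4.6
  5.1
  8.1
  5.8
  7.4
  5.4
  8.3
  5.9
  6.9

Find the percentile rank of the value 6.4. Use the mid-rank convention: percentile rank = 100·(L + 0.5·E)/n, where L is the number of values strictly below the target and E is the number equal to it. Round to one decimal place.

65.6

Sorted: 4.5, 4.6, 4.8, 5.1, 5.3, 5.4, 5.6, 5.8, 5.9, 6.0, 6.4, 6.7, 6.9, 7.4, 8.1, 8.3.
Count below 6.4: L = 10; count equal: E = 1; n = 16.
Percentile rank = 100·(10 + 0.5·1)/16 = 100·10.5/16 = 65.62.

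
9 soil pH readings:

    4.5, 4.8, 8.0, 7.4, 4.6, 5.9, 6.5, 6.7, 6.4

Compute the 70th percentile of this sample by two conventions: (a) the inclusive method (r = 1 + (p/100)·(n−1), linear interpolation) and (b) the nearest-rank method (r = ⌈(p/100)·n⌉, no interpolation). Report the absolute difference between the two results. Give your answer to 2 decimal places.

Sorted: 4.5, 4.6, 4.8, 5.9, 6.4, 6.5, 6.7, 7.4, 8.0.
n = 9.
(a) r = 6.6; between ranks 6 (6.5) and 7 (6.7): 6.62.
(b) the nearest-rank method: rank 7 → 6.7.
|6.62 − 6.7| = 0.08.

0.08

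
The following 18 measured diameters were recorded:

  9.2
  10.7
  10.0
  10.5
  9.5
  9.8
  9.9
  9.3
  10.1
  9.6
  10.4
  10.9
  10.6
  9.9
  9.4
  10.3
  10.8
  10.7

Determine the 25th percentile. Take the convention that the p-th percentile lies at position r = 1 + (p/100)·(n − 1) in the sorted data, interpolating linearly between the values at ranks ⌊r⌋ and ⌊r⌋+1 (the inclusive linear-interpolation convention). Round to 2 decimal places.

Sorted: 9.2, 9.3, 9.4, 9.5, 9.6, 9.8, 9.9, 9.9, 10.0, 10.1, 10.3, 10.4, 10.5, 10.6, 10.7, 10.7, 10.8, 10.9.
n = 18.
r = 1 + (25/100)·(18 − 1) = 1 + 4.25 = 5.25.
Rank 5 is 9.6 and rank 6 is 9.8.
Interpolate: 9.6 + 0.25·(9.8 − 9.6) = 9.6 + 0.25·0.2 = 9.65.

9.65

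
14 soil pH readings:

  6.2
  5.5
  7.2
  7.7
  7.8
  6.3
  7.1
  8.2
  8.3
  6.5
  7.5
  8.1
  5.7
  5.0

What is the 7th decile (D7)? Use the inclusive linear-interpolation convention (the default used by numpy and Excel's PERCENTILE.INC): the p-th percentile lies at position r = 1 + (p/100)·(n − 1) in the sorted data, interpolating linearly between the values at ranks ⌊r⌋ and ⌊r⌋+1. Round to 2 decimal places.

7.71

Sorted: 5.0, 5.5, 5.7, 6.2, 6.3, 6.5, 7.1, 7.2, 7.5, 7.7, 7.8, 8.1, 8.2, 8.3.
n = 14.
r = 1 + (70/100)·(14 − 1) = 1 + 9.1 = 10.1.
Rank 10 is 7.7 and rank 11 is 7.8.
Interpolate: 7.7 + 0.1·(7.8 − 7.7) = 7.7 + 0.1·0.1 = 7.71.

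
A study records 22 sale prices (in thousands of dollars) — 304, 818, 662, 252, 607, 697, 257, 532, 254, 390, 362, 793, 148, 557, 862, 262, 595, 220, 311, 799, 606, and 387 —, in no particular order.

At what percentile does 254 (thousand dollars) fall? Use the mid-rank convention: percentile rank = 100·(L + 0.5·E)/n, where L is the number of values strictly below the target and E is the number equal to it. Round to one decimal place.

15.9

Sorted: 148, 220, 252, 254, 257, 262, 304, 311, 362, 387, 390, 532, 557, 595, 606, 607, 662, 697, 793, 799, 818, 862.
Count below 254: L = 3; count equal: E = 1; n = 22.
Percentile rank = 100·(3 + 0.5·1)/22 = 100·3.5/22 = 15.91.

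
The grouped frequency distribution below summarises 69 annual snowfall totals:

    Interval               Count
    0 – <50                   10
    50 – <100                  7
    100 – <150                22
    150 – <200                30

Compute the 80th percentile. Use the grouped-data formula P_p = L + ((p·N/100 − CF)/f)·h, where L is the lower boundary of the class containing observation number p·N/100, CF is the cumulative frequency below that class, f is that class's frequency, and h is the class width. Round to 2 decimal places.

177.00

N = 69; target position k = 80/100 · 69 = 55.2.
Cumulative frequencies: 10, 17, 39, 69.
Observation 55.2 falls in the class 150 – <200.
L = 150, CF = 39, f = 30, h = 50.
P80 = 150 + ((55.2 − 39)/30)·50 = 150 + 27 = 177.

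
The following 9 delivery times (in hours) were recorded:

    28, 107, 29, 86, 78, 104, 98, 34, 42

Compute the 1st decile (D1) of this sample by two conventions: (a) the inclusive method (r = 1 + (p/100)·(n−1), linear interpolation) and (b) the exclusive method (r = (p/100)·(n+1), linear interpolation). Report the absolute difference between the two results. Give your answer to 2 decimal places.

Sorted: 28, 29, 34, 42, 78, 86, 98, 104, 107.
n = 9.
(a) r = 1.8; between ranks 1 (28) and 2 (29): 28.8.
(b) r = 1 → value at rank 1 = 28.
|28.8 − 28| = 0.8.

0.80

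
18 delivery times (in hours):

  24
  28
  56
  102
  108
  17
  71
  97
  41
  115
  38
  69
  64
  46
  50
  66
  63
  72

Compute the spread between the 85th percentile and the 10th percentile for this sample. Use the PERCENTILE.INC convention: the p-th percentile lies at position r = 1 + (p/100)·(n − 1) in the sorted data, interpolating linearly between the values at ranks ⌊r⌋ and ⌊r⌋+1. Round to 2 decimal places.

Sorted: 17, 24, 28, 38, 41, 46, 50, 56, 63, 64, 66, 69, 71, 72, 97, 102, 108, 115.
n = 18.
P10: r = 2.7; ranks 2–3 are 24, 28; interpolating gives 26.8.
P85: r = 15.45; ranks 15–16 are 97, 102; interpolating gives 99.25.
Difference: 99.25 − 26.8 = 72.45.

72.45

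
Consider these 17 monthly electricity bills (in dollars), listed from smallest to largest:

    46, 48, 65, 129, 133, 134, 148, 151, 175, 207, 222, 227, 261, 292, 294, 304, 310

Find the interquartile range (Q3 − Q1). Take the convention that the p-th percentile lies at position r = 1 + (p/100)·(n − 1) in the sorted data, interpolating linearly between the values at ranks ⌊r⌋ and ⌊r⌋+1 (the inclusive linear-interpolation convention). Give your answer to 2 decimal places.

128.00

n = 17.
P25: r = 5 (integer) → 133.
P75: r = 13 (integer) → 261.
Difference: 261 − 133 = 128.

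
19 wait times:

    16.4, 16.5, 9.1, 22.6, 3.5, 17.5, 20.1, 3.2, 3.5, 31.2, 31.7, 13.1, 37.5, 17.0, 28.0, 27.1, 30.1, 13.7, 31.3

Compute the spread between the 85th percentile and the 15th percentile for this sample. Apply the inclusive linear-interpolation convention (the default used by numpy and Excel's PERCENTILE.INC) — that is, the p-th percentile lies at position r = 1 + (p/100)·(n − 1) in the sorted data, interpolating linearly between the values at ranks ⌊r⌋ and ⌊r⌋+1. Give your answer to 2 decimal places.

23.81

Sorted: 3.2, 3.5, 3.5, 9.1, 13.1, 13.7, 16.4, 16.5, 17.0, 17.5, 20.1, 22.6, 27.1, 28.0, 30.1, 31.2, 31.3, 31.7, 37.5.
n = 19.
P15: r = 3.7; ranks 3–4 are 3.5, 9.1; interpolating gives 7.42.
P85: r = 16.3; ranks 16–17 are 31.2, 31.3; interpolating gives 31.23.
Difference: 31.23 − 7.42 = 23.81.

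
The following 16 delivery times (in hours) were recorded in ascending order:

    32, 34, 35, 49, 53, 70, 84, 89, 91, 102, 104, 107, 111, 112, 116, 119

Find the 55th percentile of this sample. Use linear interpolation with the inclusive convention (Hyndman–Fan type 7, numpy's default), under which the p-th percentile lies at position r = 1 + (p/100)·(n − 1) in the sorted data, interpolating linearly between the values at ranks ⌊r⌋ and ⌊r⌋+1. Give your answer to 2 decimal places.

n = 16.
r = 1 + (55/100)·(16 − 1) = 1 + 8.25 = 9.25.
Rank 9 is 91 and rank 10 is 102.
Interpolate: 91 + 0.25·(102 − 91) = 91 + 0.25·11 = 93.75.

93.75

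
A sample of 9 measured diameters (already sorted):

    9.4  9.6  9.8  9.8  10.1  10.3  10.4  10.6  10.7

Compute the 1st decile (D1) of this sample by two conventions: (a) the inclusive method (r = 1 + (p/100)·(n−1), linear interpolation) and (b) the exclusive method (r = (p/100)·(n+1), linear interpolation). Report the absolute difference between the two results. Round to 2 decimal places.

0.16

n = 9.
(a) r = 1.8; between ranks 1 (9.4) and 2 (9.6): 9.56.
(b) r = 1 → value at rank 1 = 9.4.
|9.56 − 9.4| = 0.16.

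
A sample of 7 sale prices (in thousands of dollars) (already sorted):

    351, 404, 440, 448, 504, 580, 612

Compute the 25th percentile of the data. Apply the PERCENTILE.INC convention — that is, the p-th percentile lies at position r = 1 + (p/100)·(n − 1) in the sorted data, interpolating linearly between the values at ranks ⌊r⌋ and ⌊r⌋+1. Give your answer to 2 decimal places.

n = 7.
r = 1 + (25/100)·(7 − 1) = 1 + 1.5 = 2.5.
Rank 2 is 404 and rank 3 is 440.
Interpolate: 404 + 0.5·(440 − 404) = 404 + 0.5·36 = 422.

422.00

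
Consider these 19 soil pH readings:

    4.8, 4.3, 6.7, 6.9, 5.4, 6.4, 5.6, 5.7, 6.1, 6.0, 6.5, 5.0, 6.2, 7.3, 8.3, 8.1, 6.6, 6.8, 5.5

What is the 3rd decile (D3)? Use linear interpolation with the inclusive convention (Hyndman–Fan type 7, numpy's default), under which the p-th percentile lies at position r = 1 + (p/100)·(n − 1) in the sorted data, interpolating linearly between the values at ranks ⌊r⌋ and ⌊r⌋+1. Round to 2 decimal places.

Sorted: 4.3, 4.8, 5.0, 5.4, 5.5, 5.6, 5.7, 6.0, 6.1, 6.2, 6.4, 6.5, 6.6, 6.7, 6.8, 6.9, 7.3, 8.1, 8.3.
n = 19.
r = 1 + (30/100)·(19 − 1) = 1 + 5.4 = 6.4.
Rank 6 is 5.6 and rank 7 is 5.7.
Interpolate: 5.6 + 0.4·(5.7 − 5.6) = 5.6 + 0.4·0.1 = 5.64.

5.64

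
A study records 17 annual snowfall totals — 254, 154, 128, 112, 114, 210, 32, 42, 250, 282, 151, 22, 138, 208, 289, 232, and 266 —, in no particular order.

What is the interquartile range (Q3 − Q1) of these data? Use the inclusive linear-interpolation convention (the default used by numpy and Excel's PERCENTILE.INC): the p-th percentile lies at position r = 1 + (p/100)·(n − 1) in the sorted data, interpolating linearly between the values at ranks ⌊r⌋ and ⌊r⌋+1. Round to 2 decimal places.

Sorted: 22, 32, 42, 112, 114, 128, 138, 151, 154, 208, 210, 232, 250, 254, 266, 282, 289.
n = 17.
P25: r = 5 (integer) → 114.
P75: r = 13 (integer) → 250.
Difference: 250 − 114 = 136.

136.00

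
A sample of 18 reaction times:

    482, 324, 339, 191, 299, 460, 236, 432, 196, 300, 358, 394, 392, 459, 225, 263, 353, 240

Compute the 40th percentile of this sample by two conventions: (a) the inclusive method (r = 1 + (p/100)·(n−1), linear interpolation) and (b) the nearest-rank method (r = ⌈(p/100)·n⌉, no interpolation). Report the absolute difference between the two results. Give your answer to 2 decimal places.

0.20

Sorted: 191, 196, 225, 236, 240, 263, 299, 300, 324, 339, 353, 358, 392, 394, 432, 459, 460, 482.
n = 18.
(a) r = 7.8; between ranks 7 (299) and 8 (300): 299.8.
(b) the nearest-rank method: rank 8 → 300.
|299.8 − 300| = 0.2.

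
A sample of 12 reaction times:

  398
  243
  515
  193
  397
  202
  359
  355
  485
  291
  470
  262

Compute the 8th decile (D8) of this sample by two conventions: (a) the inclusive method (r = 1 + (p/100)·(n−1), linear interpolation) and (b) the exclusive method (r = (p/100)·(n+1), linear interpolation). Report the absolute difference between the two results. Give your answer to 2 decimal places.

20.40

Sorted: 193, 202, 243, 262, 291, 355, 359, 397, 398, 470, 485, 515.
n = 12.
(a) r = 9.8; between ranks 9 (398) and 10 (470): 455.6.
(b) r = 10.4; between ranks 10 (470) and 11 (485): 476.
|455.6 − 476| = 20.4.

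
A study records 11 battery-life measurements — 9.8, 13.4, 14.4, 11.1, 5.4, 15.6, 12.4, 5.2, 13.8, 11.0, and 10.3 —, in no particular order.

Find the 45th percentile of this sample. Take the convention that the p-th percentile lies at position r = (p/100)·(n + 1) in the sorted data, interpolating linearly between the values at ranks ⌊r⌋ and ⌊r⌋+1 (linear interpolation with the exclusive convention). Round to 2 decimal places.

Sorted: 5.2, 5.4, 9.8, 10.3, 11.0, 11.1, 12.4, 13.4, 13.8, 14.4, 15.6.
n = 11.
r = (45/100)·(11 + 1) = 5.4.
Rank 5 is 11.0 and rank 6 is 11.1.
Interpolate: 11.0 + 0.4·(11.1 − 11.0) = 11.0 + 0.4·0.1 = 11.04.

11.04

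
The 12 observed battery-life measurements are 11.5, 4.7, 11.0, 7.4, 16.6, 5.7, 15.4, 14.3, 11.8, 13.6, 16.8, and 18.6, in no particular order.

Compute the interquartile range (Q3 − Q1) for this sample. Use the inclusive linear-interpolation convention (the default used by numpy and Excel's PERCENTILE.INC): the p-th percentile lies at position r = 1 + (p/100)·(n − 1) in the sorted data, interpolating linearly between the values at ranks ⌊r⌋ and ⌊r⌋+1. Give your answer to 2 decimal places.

5.60

Sorted: 4.7, 5.7, 7.4, 11.0, 11.5, 11.8, 13.6, 14.3, 15.4, 16.6, 16.8, 18.6.
n = 12.
P25: r = 3.75; ranks 3–4 are 7.4, 11.0; interpolating gives 10.1.
P75: r = 9.25; ranks 9–10 are 15.4, 16.6; interpolating gives 15.7.
Difference: 15.7 − 10.1 = 5.6.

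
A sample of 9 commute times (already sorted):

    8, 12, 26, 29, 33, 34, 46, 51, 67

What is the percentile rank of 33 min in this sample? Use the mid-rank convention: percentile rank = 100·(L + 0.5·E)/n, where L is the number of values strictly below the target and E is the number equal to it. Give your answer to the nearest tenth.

Count below 33: L = 4; count equal: E = 1; n = 9.
Percentile rank = 100·(4 + 0.5·1)/9 = 100·4.5/9 = 50.

50.0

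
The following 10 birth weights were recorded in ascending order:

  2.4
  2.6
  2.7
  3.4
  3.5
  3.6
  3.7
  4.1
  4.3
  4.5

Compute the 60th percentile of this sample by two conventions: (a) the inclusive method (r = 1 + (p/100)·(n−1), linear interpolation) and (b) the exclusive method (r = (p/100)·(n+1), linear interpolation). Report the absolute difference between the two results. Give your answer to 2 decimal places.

0.02

n = 10.
(a) r = 6.4; between ranks 6 (3.6) and 7 (3.7): 3.64.
(b) r = 6.6; between ranks 6 (3.6) and 7 (3.7): 3.66.
|3.64 − 3.66| = 0.02.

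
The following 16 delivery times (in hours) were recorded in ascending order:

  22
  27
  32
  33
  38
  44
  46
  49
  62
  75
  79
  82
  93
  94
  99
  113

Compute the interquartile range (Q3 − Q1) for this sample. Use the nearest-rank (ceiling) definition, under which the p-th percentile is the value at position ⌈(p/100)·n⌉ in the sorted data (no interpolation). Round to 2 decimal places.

49.00

n = 16.
P25: rank ⌈25/100·16⌉ = 4 → 33.
P75: rank ⌈75/100·16⌉ = 12 → 82.
Difference: 82 − 33 = 49.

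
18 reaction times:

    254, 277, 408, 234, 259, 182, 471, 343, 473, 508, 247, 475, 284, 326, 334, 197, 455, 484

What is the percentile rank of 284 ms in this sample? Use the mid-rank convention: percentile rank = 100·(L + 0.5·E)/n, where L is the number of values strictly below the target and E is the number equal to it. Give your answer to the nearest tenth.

41.7

Sorted: 182, 197, 234, 247, 254, 259, 277, 284, 326, 334, 343, 408, 455, 471, 473, 475, 484, 508.
Count below 284: L = 7; count equal: E = 1; n = 18.
Percentile rank = 100·(7 + 0.5·1)/18 = 100·7.5/18 = 41.67.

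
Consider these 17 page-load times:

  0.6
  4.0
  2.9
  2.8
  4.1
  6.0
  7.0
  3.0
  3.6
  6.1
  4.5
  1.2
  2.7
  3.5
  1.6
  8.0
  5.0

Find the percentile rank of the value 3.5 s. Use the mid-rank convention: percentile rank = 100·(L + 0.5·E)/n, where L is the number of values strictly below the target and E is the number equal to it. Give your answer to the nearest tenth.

44.1

Sorted: 0.6, 1.2, 1.6, 2.7, 2.8, 2.9, 3.0, 3.5, 3.6, 4.0, 4.1, 4.5, 5.0, 6.0, 6.1, 7.0, 8.0.
Count below 3.5: L = 7; count equal: E = 1; n = 17.
Percentile rank = 100·(7 + 0.5·1)/17 = 100·7.5/17 = 44.12.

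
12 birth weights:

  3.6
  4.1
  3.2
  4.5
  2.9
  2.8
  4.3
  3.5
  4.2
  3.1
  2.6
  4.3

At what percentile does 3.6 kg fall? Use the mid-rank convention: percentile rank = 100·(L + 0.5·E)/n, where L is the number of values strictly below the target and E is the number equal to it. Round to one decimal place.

Sorted: 2.6, 2.8, 2.9, 3.1, 3.2, 3.5, 3.6, 4.1, 4.2, 4.3, 4.3, 4.5.
Count below 3.6: L = 6; count equal: E = 1; n = 12.
Percentile rank = 100·(6 + 0.5·1)/12 = 100·6.5/12 = 54.17.

54.2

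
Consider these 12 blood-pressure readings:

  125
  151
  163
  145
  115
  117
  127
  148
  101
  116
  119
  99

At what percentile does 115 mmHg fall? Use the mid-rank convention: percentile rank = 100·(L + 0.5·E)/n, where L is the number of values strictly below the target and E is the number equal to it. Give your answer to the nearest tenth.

Sorted: 99, 101, 115, 116, 117, 119, 125, 127, 145, 148, 151, 163.
Count below 115: L = 2; count equal: E = 1; n = 12.
Percentile rank = 100·(2 + 0.5·1)/12 = 100·2.5/12 = 20.83.

20.8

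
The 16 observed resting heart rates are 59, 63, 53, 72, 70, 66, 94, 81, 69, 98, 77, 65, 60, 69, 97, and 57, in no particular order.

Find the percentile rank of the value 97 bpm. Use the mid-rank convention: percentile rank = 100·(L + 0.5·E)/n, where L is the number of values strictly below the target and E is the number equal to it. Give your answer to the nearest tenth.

Sorted: 53, 57, 59, 60, 63, 65, 66, 69, 69, 70, 72, 77, 81, 94, 97, 98.
Count below 97: L = 14; count equal: E = 1; n = 16.
Percentile rank = 100·(14 + 0.5·1)/16 = 100·14.5/16 = 90.62.

90.6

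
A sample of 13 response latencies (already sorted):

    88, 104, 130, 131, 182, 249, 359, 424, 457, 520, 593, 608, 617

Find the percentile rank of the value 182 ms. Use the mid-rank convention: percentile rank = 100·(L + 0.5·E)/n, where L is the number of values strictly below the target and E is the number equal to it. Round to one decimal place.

34.6

Count below 182: L = 4; count equal: E = 1; n = 13.
Percentile rank = 100·(4 + 0.5·1)/13 = 100·4.5/13 = 34.62.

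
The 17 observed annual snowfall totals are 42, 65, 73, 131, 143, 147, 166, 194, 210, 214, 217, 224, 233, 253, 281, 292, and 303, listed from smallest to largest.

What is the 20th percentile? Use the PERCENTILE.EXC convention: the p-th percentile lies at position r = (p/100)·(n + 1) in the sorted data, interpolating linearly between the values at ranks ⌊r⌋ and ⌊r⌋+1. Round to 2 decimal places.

107.80

n = 17.
r = (20/100)·(17 + 1) = 3.6.
Rank 3 is 73 and rank 4 is 131.
Interpolate: 73 + 0.6·(131 − 73) = 73 + 0.6·58 = 107.8.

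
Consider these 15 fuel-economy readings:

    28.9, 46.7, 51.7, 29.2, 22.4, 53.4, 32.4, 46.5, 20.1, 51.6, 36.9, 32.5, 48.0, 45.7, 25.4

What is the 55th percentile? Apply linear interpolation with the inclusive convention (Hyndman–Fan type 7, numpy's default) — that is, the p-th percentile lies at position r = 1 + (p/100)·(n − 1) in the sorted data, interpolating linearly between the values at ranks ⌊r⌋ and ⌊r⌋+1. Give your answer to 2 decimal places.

Sorted: 20.1, 22.4, 25.4, 28.9, 29.2, 32.4, 32.5, 36.9, 45.7, 46.5, 46.7, 48.0, 51.6, 51.7, 53.4.
n = 15.
r = 1 + (55/100)·(15 − 1) = 1 + 7.7 = 8.7.
Rank 8 is 36.9 and rank 9 is 45.7.
Interpolate: 36.9 + 0.7·(45.7 − 36.9) = 36.9 + 0.7·8.8 = 43.06.

43.06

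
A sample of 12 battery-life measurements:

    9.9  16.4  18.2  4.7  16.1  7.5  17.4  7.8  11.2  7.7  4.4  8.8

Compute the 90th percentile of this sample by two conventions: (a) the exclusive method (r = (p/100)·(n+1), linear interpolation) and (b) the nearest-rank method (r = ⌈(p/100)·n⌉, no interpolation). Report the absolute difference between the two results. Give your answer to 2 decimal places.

Sorted: 4.4, 4.7, 7.5, 7.7, 7.8, 8.8, 9.9, 11.2, 16.1, 16.4, 17.4, 18.2.
n = 12.
(a) r = 11.7; between ranks 11 (17.4) and 12 (18.2): 17.96.
(b) the nearest-rank method: rank 11 → 17.4.
|17.96 − 17.4| = 0.56.

0.56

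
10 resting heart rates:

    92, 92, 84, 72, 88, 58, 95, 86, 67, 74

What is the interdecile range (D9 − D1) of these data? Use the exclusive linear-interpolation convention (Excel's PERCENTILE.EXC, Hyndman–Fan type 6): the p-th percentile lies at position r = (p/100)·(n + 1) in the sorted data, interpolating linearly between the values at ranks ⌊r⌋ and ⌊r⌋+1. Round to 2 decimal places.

35.80

Sorted: 58, 67, 72, 74, 84, 86, 88, 92, 92, 95.
n = 10.
P10: r = 1.1; ranks 1–2 are 58, 67; interpolating gives 58.9.
P90: r = 9.9; ranks 9–10 are 92, 95; interpolating gives 94.7.
Difference: 94.7 − 58.9 = 35.8.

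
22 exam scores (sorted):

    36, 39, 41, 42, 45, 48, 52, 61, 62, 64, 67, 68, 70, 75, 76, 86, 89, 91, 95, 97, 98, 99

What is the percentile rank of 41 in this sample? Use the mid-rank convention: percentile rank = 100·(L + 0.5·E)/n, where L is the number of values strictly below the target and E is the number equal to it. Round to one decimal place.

11.4

Count below 41: L = 2; count equal: E = 1; n = 22.
Percentile rank = 100·(2 + 0.5·1)/22 = 100·2.5/22 = 11.36.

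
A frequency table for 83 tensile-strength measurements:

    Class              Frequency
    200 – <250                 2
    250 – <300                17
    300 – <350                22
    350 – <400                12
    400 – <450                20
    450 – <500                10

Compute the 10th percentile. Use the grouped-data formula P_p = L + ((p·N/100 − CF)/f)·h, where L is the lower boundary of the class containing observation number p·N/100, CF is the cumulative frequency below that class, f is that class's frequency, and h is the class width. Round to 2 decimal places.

N = 83; target position k = 10/100 · 83 = 8.3.
Cumulative frequencies: 2, 19, 41, 53, 73, 83.
Observation 8.3 falls in the class 250 – <300.
L = 250, CF = 2, f = 17, h = 50.
P10 = 250 + ((8.3 − 2)/17)·50 = 250 + 18.5294 = 268.529.

268.53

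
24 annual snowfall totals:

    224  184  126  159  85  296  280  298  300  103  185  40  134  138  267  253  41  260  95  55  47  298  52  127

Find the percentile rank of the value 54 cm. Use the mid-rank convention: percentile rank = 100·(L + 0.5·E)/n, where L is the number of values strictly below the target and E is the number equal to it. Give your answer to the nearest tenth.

16.7

Sorted: 40, 41, 47, 52, 55, 85, 95, 103, 126, 127, 134, 138, 159, 184, 185, 224, 253, 260, 267, 280, 296, 298, 298, 300.
Count below 54: L = 4; count equal: E = 0; n = 24.
Percentile rank = 100·(4 + 0.5·0)/24 = 100·4/24 = 16.67.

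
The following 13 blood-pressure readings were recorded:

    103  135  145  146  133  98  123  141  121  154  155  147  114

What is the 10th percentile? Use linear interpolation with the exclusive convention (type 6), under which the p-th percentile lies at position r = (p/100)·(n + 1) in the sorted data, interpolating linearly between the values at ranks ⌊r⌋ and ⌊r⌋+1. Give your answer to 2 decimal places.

Sorted: 98, 103, 114, 121, 123, 133, 135, 141, 145, 146, 147, 154, 155.
n = 13.
r = (10/100)·(13 + 1) = 1.4.
Rank 1 is 98 and rank 2 is 103.
Interpolate: 98 + 0.4·(103 − 98) = 98 + 0.4·5 = 100.

100.00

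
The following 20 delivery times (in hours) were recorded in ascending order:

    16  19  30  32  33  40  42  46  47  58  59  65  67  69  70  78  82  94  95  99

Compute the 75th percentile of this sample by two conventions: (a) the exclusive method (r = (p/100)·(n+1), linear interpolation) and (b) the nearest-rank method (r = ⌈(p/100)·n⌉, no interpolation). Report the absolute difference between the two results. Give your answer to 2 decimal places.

6.00

n = 20.
(a) r = 15.75; between ranks 15 (70) and 16 (78): 76.
(b) the nearest-rank method: rank 15 → 70.
|76 − 70| = 6.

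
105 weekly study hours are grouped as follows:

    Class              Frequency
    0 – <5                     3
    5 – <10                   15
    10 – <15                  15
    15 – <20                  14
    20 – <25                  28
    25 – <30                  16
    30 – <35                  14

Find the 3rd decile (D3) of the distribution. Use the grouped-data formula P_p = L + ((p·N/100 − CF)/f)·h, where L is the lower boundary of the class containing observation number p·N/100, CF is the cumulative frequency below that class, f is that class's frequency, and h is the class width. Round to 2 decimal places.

14.50

N = 105; target position k = 30/100 · 105 = 31.5.
Cumulative frequencies: 3, 18, 33, 47, 75, 91, 105.
Observation 31.5 falls in the class 10 – <15.
L = 10, CF = 18, f = 15, h = 5.
P30 = 10 + ((31.5 − 18)/15)·5 = 10 + 4.5 = 14.5.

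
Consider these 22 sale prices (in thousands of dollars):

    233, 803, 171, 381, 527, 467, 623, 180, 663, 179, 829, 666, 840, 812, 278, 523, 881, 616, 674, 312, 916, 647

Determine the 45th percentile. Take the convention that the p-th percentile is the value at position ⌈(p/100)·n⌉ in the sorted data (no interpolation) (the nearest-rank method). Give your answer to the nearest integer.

527

Sorted: 171, 179, 180, 233, 278, 312, 381, 467, 523, 527, 616, 623, 647, 663, 666, 674, 803, 812, 829, 840, 881, 916.
n = 22.
Position = ⌈45/100 · 22⌉ = ⌈9.9⌉ = 10.
The value at rank 10 is 527.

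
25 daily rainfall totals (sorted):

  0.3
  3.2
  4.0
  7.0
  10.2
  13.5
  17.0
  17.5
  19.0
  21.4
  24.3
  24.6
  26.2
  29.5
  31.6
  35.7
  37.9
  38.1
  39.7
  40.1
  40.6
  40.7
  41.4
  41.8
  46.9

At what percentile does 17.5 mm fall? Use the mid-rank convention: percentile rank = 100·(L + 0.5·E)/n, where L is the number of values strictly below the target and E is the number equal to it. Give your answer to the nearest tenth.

30.0

Count below 17.5: L = 7; count equal: E = 1; n = 25.
Percentile rank = 100·(7 + 0.5·1)/25 = 100·7.5/25 = 30.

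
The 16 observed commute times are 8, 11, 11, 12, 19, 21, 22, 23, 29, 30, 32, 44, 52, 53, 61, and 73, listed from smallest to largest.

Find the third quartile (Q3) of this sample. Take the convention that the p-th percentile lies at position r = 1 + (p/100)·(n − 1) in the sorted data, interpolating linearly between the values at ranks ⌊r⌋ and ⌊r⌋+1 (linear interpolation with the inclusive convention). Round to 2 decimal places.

n = 16.
r = 1 + (75/100)·(16 − 1) = 1 + 11.25 = 12.25.
Rank 12 is 44 and rank 13 is 52.
Interpolate: 44 + 0.25·(52 − 44) = 44 + 0.25·8 = 46.

46.00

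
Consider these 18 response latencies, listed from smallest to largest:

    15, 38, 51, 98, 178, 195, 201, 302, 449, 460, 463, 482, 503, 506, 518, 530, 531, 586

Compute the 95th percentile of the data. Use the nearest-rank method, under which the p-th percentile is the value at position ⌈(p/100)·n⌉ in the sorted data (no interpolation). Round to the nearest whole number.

n = 18.
Position = ⌈95/100 · 18⌉ = ⌈17.1⌉ = 18.
The value at rank 18 is 586.

586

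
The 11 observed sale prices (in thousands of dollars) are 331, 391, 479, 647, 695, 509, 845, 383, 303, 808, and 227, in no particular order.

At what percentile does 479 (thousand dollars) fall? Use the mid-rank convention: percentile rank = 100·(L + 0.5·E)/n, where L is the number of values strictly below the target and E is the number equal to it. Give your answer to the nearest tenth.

Sorted: 227, 303, 331, 383, 391, 479, 509, 647, 695, 808, 845.
Count below 479: L = 5; count equal: E = 1; n = 11.
Percentile rank = 100·(5 + 0.5·1)/11 = 100·5.5/11 = 50.

50.0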